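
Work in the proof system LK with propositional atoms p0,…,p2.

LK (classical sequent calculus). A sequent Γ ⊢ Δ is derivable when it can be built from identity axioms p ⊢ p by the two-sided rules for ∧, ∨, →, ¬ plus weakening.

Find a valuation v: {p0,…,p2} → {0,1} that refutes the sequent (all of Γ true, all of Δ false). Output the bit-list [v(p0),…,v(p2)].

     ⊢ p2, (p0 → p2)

Enumerate valuations to refute Γ ⊢ Δ:
  v=000: Γ:[] Δ:[p2=F, (p0 → p2)=T] refutes=False
  v=001: Γ:[] Δ:[p2=T, (p0 → p2)=T] refutes=False
  v=010: Γ:[] Δ:[p2=F, (p0 → p2)=T] refutes=False
  v=011: Γ:[] Δ:[p2=T, (p0 → p2)=T] refutes=False
  v=100: Γ:[] Δ:[p2=F, (p0 → p2)=F] refutes=True  ← countermodel

Result: [1, 0, 0]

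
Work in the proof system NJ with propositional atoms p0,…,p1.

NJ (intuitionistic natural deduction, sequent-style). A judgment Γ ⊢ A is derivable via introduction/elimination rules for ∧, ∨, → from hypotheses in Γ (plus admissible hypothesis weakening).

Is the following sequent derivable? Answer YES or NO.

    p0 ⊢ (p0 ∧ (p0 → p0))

Derivation (root first):
[∧I] p0 ⊢ (p0 ∧ (p0 → p0))
  [Ax] p0 ⊢ p0
  [Wk] p0, p0 ⊢ (p0 → p0)
    [→I] p0 ⊢ (p0 → p0)
      [Wk] p0, p0 ⊢ p0
        [Ax] p0 ⊢ p0

Result: YES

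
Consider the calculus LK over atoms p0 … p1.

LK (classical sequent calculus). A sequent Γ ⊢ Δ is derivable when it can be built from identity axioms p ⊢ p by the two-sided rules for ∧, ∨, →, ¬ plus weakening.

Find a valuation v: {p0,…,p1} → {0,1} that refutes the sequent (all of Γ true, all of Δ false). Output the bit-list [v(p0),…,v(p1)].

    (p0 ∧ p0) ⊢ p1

Search for a countermodel by truth-table:
  v=00: Γ:[(p0 ∧ p0)=F] Δ:[p1=F] refutes=False
  v=01: Γ:[(p0 ∧ p0)=F] Δ:[p1=T] refutes=False
  v=10: Γ:[(p0 ∧ p0)=T] Δ:[p1=F] refutes=True  ← countermodel

Result: [1, 0]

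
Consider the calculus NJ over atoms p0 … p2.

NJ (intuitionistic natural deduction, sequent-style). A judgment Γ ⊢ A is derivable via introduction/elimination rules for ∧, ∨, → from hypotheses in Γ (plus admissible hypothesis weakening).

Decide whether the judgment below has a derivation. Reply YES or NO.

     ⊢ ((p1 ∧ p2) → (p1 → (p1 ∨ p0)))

Derivation trace:
[→I]  ⊢ ((p1 ∧ p2) → (p1 → (p1 ∨ p0)))
  [→I] (p1 ∧ p2) ⊢ (p1 → (p1 ∨ p0))
    [∨I₁] p1, (p1 ∧ p2) ⊢ (p1 ∨ p0)
      [Wk] p1, (p1 ∧ p2) ⊢ p1
        [Ax] p1 ⊢ p1

Result: YES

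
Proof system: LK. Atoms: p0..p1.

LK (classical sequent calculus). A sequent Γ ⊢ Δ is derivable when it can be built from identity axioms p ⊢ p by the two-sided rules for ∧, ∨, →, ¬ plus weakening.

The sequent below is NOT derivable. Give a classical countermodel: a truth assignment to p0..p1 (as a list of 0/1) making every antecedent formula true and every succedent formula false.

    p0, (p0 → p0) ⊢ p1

Truth-table refutation:
  v=00: Γ:[p0=F, (p0 → p0)=T] Δ:[p1=F] refutes=False
  v=01: Γ:[p0=F, (p0 → p0)=T] Δ:[p1=T] refutes=False
  v=10: Γ:[p0=T, (p0 → p0)=T] Δ:[p1=F] refutes=True  ← countermodel

Result: [1, 0]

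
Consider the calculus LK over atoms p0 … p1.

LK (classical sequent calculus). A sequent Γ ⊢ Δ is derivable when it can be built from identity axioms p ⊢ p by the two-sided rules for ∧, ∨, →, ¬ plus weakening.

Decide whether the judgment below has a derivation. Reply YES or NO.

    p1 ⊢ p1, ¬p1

Derivation (root first):
[WL] p1 ⊢ p1, ¬p1
  [¬R]  ⊢ p1, ¬p1
    [Ax] p1 ⊢ p1

Result: YES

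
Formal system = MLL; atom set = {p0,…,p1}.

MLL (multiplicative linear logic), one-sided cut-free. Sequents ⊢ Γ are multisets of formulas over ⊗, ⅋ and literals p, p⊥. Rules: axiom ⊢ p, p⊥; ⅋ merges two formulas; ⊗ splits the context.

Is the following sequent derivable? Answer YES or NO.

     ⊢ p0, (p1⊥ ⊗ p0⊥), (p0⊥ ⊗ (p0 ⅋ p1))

Derivation (root first):
[⊗]  ⊢ p0, (p1⊥ ⊗ p0⊥), (p0⊥ ⊗ (p0 ⅋ p1))
  [Ax]  ⊢ p0, p0⊥
  [⅋]  ⊢ (p1⊥ ⊗ p0⊥), (p0 ⅋ p1)
    [⊗]  ⊢ p1, p0, (p1⊥ ⊗ p0⊥)
      [Ax]  ⊢ p1, p1⊥
      [Ax]  ⊢ p0, p0⊥

Result: YES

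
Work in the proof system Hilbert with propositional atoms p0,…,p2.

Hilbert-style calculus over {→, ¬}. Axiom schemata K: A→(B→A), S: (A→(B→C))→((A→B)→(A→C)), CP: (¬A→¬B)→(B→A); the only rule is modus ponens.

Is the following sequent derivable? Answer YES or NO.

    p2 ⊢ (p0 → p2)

Derivation trace:
[MP] p2 ⊢ (p0 → p2)
  [K]  ⊢ (p2 → (p0 → p2))
  [MP] p2 ⊢ p2
    [MP] p2 ⊢ (p2 → p2)
      [K]  ⊢ (p2 → (p2 → p2))
      [Hyp] p2 ⊢ p2
    [Hyp] p2 ⊢ p2

Result: YES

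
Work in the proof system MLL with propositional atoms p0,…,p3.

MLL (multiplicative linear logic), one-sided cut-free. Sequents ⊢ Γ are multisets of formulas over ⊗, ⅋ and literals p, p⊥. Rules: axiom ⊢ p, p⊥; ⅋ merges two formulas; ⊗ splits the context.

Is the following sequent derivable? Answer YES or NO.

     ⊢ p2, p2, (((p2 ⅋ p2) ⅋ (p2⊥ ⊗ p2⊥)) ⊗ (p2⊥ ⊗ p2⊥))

Derivation (root first):
[⊗]  ⊢ p2, p2, (((p2 ⅋ p2) ⅋ (p2⊥ ⊗ p2⊥)) ⊗ (p2⊥ ⊗ p2⊥))
  [⅋]  ⊢ ((p2 ⅋ p2) ⅋ (p2⊥ ⊗ p2⊥))
    [⅋]  ⊢ (p2⊥ ⊗ p2⊥), (p2 ⅋ p2)
      [⊗]  ⊢ p2, p2, (p2⊥ ⊗ p2⊥)
        [Ax]  ⊢ p2, p2⊥
        [Ax]  ⊢ p2, p2⊥
  [⊗]  ⊢ p2, p2, (p2⊥ ⊗ p2⊥)
    [Ax]  ⊢ p2, p2⊥
    [Ax]  ⊢ p2, p2⊥

Result: YES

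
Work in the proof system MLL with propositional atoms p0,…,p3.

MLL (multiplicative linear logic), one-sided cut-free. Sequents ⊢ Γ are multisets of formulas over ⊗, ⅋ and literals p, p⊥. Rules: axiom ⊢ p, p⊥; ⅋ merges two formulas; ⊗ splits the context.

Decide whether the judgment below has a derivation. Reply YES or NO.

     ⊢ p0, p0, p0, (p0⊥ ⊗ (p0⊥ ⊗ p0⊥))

Derivation trace:
[⊗]  ⊢ p0, p0, p0, (p0⊥ ⊗ (p0⊥ ⊗ p0⊥))
  [Ax]  ⊢ p0, p0⊥
  [⊗]  ⊢ p0, p0, (p0⊥ ⊗ p0⊥)
    [Ax]  ⊢ p0, p0⊥
    [Ax]  ⊢ p0, p0⊥

Result: YES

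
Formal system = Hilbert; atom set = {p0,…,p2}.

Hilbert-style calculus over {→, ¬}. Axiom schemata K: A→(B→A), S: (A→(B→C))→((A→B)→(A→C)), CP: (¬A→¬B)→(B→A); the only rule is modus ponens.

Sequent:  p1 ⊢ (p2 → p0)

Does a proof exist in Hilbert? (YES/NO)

Search for a countermodel by truth-table:
  v=000: Γ:[p1=F] Δ:[(p2 → p0)=T] refutes=False
  v=001: Γ:[p1=F] Δ:[(p2 → p0)=F] refutes=False
  v=010: Γ:[p1=T] Δ:[(p2 → p0)=T] refutes=False
  v=011: Γ:[p1=T] Δ:[(p2 → p0)=F] refutes=True  ← countermodel

Result: NO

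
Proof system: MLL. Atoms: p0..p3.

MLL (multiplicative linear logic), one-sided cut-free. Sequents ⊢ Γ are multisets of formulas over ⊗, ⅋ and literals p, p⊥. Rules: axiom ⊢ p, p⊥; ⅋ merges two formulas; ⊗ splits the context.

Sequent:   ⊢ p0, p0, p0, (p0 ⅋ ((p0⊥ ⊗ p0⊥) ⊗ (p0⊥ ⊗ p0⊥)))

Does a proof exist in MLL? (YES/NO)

Derivation (root first):
[⅋]  ⊢ p0, p0, p0, (p0 ⅋ ((p0⊥ ⊗ p0⊥) ⊗ (p0⊥ ⊗ p0⊥)))
  [⊗]  ⊢ p0, p0, p0, p0, ((p0⊥ ⊗ p0⊥) ⊗ (p0⊥ ⊗ p0⊥))
    [⊗]  ⊢ p0, p0, (p0⊥ ⊗ p0⊥)
      [Ax]  ⊢ p0, p0⊥
      [Ax]  ⊢ p0, p0⊥
    [⊗]  ⊢ p0, p0, (p0⊥ ⊗ p0⊥)
      [Ax]  ⊢ p0, p0⊥
      [Ax]  ⊢ p0, p0⊥

Result: YES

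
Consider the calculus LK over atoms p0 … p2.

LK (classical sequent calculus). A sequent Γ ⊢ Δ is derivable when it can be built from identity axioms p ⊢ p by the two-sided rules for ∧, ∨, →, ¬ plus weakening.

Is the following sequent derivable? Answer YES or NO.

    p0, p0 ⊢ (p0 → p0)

Derivation (root first):
[WL] p0, p0 ⊢ (p0 → p0)
  [WL] p0 ⊢ (p0 → p0)
    [→R]  ⊢ (p0 → p0)
      [Ax] p0 ⊢ p0

Result: YES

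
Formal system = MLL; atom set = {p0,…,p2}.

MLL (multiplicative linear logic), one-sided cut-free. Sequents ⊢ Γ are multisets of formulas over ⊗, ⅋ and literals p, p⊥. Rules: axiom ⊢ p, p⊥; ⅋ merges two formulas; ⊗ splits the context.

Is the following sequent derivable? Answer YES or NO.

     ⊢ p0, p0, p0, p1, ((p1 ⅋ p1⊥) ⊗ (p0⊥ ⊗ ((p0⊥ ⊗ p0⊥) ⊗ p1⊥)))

Derivation trace:
[⊗]  ⊢ p0, p0, p0, p1, ((p1 ⅋ p1⊥) ⊗ (p0⊥ ⊗ ((p0⊥ ⊗ p0⊥) ⊗ p1⊥)))
  [⅋]  ⊢ (p1 ⅋ p1⊥)
    [Ax]  ⊢ p1, p1⊥
  [⊗]  ⊢ p0, p0, p0, p1, (p0⊥ ⊗ ((p0⊥ ⊗ p0⊥) ⊗ p1⊥))
    [Ax]  ⊢ p0, p0⊥
    [⊗]  ⊢ p0, p0, p1, ((p0⊥ ⊗ p0⊥) ⊗ p1⊥)
      [⊗]  ⊢ p0, p0, (p0⊥ ⊗ p0⊥)
        [Ax]  ⊢ p0, p0⊥
        [Ax]  ⊢ p0, p0⊥
      [Ax]  ⊢ p1, p1⊥

Result: YES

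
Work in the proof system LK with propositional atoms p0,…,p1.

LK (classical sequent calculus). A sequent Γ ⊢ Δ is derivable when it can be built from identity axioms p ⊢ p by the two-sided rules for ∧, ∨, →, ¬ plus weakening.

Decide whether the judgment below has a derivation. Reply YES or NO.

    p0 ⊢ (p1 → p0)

Derivation (root first):
[→R] p0 ⊢ (p1 → p0)
  [WL] p0, p1 ⊢ p0
    [Ax] p0 ⊢ p0

Result: YES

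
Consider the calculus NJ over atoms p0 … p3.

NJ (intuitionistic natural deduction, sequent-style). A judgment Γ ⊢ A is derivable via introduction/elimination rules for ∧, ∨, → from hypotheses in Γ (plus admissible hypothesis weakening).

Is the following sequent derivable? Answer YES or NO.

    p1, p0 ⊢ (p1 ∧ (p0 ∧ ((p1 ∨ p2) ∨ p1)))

Derivation (root first):
[∧I] p1, p0 ⊢ (p1 ∧ (p0 ∧ ((p1 ∨ p2) ∨ p1)))
  [Ax] p1 ⊢ p1
  [∧I] p1, p0 ⊢ (p0 ∧ ((p1 ∨ p2) ∨ p1))
    [Ax] p0 ⊢ p0
    [∨I₁] p1 ⊢ ((p1 ∨ p2) ∨ p1)
      [∨I₁] p1 ⊢ (p1 ∨ p2)
        [Ax] p1 ⊢ p1

Result: YES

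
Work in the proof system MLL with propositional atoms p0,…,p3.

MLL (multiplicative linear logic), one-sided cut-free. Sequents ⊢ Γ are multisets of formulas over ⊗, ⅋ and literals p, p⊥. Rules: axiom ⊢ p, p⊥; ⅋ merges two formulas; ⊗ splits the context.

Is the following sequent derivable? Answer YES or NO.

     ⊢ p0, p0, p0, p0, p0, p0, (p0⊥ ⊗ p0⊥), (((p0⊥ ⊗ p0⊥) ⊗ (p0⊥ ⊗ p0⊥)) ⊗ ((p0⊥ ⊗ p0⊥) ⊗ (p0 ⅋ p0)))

Proof tree:
[⊗]  ⊢ p0, p0, p0, p0, p0, p0, (p0⊥ ⊗ p0⊥), (((p0⊥ ⊗ p0⊥) ⊗ (p0⊥ ⊗ p0⊥)) ⊗ ((p0⊥ ⊗ p0⊥) ⊗ (p0 ⅋ p0)))
  [⊗]  ⊢ p0, p0, p0, p0, ((p0⊥ ⊗ p0⊥) ⊗ (p0⊥ ⊗ p0⊥))
    [⊗]  ⊢ p0, p0, (p0⊥ ⊗ p0⊥)
      [Ax]  ⊢ p0, p0⊥
      [Ax]  ⊢ p0, p0⊥
    [⊗]  ⊢ p0, p0, (p0⊥ ⊗ p0⊥)
      [Ax]  ⊢ p0, p0⊥
      [Ax]  ⊢ p0, p0⊥
  [⊗]  ⊢ p0, p0, (p0⊥ ⊗ p0⊥), ((p0⊥ ⊗ p0⊥) ⊗ (p0 ⅋ p0))
    [⊗]  ⊢ p0, p0, (p0⊥ ⊗ p0⊥)
      [Ax]  ⊢ p0, p0⊥
      [Ax]  ⊢ p0, p0⊥
    [⅋]  ⊢ (p0⊥ ⊗ p0⊥), (p0 ⅋ p0)
      [⊗]  ⊢ p0, p0, (p0⊥ ⊗ p0⊥)
        [Ax]  ⊢ p0, p0⊥
        [Ax]  ⊢ p0, p0⊥

Result: YES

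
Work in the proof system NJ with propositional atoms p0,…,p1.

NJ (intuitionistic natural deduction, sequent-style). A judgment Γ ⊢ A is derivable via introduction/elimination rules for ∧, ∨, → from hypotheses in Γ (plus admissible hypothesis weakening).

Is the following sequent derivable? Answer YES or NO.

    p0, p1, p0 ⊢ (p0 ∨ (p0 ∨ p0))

Derivation trace:
[∨I₂] p0, p1, p0 ⊢ (p0 ∨ (p0 ∨ p0))
  [Wk] p0, p1, p0 ⊢ (p0 ∨ p0)
    [Wk] p0, p1 ⊢ (p0 ∨ p0)
      [∨I₁] p0 ⊢ (p0 ∨ p0)
        [Ax] p0 ⊢ p0

Result: YES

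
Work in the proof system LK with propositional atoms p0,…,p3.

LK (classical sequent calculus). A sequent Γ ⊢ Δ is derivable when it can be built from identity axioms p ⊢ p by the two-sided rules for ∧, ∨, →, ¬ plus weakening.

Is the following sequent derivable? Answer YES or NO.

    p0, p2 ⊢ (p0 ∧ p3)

Enumerate valuations to refute Γ ⊢ Δ:
  v=0000: Γ:[p0=F, p2=F] Δ:[(p0 ∧ p3)=F] refutes=False
  v=0001: Γ:[p0=F, p2=F] Δ:[(p0 ∧ p3)=F] refutes=False
  v=0010: Γ:[p0=F, p2=T] Δ:[(p0 ∧ p3)=F] refutes=False
  v=0011: Γ:[p0=F, p2=T] Δ:[(p0 ∧ p3)=F] refutes=False
  v=0100: Γ:[p0=F, p2=F] Δ:[(p0 ∧ p3)=F] refutes=False
  v=0101: Γ:[p0=F, p2=F] Δ:[(p0 ∧ p3)=F] refutes=False
  v=0110: Γ:[p0=F, p2=T] Δ:[(p0 ∧ p3)=F] refutes=False
  v=0111: Γ:[p0=F, p2=T] Δ:[(p0 ∧ p3)=F] refutes=False
  v=1000: Γ:[p0=T, p2=F] Δ:[(p0 ∧ p3)=F] refutes=False
  v=1001: Γ:[p0=T, p2=F] Δ:[(p0 ∧ p3)=T] refutes=False
  v=1010: Γ:[p0=T, p2=T] Δ:[(p0 ∧ p3)=F] refutes=True  ← countermodel

Result: NO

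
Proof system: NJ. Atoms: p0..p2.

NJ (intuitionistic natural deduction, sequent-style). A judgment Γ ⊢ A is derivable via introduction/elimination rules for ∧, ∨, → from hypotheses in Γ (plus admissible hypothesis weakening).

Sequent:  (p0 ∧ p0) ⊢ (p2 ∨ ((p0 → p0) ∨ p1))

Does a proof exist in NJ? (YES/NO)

Proof tree:
[∨I₂] (p0 ∧ p0) ⊢ (p2 ∨ ((p0 → p0) ∨ p1))
  [Wk] (p0 ∧ p0) ⊢ ((p0 → p0) ∨ p1)
    [∨I₁]  ⊢ ((p0 → p0) ∨ p1)
      [→I]  ⊢ (p0 → p0)
        [Ax] p0 ⊢ p0

Result: YES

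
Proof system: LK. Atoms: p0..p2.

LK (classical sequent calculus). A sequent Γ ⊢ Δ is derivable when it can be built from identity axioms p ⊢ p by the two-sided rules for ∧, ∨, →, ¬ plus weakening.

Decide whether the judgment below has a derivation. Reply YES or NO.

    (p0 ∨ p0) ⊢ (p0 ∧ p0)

Proof tree:
[∧R] (p0 ∨ p0) ⊢ (p0 ∧ p0)
  [∨L] (p0 ∨ p0) ⊢ p0
    [Ax] p0 ⊢ p0
    [Ax] p0 ⊢ p0
  [∨L] (p0 ∨ p0) ⊢ p0
    [Ax] p0 ⊢ p0
    [Ax] p0 ⊢ p0

Result: YES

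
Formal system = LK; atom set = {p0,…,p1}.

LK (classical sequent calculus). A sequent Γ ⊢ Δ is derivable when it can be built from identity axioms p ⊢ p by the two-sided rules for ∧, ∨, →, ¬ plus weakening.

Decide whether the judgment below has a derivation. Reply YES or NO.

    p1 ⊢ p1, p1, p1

Derivation (root first):
[WR] p1 ⊢ p1, p1, p1
  [WR] p1 ⊢ p1, p1
    [Ax] p1 ⊢ p1

Result: YES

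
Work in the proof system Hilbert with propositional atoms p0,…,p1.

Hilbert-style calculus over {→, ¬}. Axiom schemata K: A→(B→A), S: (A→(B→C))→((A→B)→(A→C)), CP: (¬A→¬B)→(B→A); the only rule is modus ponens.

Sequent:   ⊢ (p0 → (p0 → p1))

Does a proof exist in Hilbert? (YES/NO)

Enumerate valuations to refute Γ ⊢ Δ:
  v=00: Γ:[] Δ:[(p0 → (p0 → p1))=T] refutes=False
  v=01: Γ:[] Δ:[(p0 → (p0 → p1))=T] refutes=False
  v=10: Γ:[] Δ:[(p0 → (p0 → p1))=F] refutes=True  ← countermodel

Result: NO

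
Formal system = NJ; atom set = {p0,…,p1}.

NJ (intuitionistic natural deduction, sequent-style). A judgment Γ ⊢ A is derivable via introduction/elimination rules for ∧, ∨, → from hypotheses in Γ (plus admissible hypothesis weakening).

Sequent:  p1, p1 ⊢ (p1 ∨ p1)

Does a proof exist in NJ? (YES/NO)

Derivation trace:
[∨I₁] p1, p1 ⊢ (p1 ∨ p1)
  [Wk] p1, p1 ⊢ p1
    [Ax] p1 ⊢ p1

Result: YES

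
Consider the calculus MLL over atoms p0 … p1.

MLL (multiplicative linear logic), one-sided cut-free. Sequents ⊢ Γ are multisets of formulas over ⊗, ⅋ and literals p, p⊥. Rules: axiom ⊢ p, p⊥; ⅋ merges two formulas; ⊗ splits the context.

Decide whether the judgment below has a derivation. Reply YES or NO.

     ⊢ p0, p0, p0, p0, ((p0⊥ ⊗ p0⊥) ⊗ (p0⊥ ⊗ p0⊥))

Derivation trace:
[⊗]  ⊢ p0, p0, p0, p0, ((p0⊥ ⊗ p0⊥) ⊗ (p0⊥ ⊗ p0⊥))
  [⊗]  ⊢ p0, p0, (p0⊥ ⊗ p0⊥)
    [Ax]  ⊢ p0, p0⊥
    [Ax]  ⊢ p0, p0⊥
  [⊗]  ⊢ p0, p0, (p0⊥ ⊗ p0⊥)
    [Ax]  ⊢ p0, p0⊥
    [Ax]  ⊢ p0, p0⊥

Result: YES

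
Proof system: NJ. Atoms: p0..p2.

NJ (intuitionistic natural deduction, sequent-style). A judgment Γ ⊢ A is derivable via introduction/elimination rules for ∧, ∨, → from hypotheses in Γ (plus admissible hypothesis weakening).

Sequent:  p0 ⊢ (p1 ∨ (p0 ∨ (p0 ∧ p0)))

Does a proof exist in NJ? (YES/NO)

Derivation (root first):
[∨I₂] p0 ⊢ (p1 ∨ (p0 ∨ (p0 ∧ p0)))
  [∨I₂] p0 ⊢ (p0 ∨ (p0 ∧ p0))
    [∧I] p0 ⊢ (p0 ∧ p0)
      [Ax] p0 ⊢ p0
      [Ax] p0 ⊢ p0

Result: YES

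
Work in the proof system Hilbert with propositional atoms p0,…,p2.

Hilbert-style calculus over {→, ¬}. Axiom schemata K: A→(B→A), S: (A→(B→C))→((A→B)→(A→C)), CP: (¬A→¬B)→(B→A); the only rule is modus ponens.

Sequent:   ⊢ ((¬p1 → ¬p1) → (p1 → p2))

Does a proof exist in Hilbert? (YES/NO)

Search for a countermodel by truth-table:
  v=000: Γ:[] Δ:[((¬p1 → ¬p1) → (p1 → p2))=T] refutes=False
  v=001: Γ:[] Δ:[((¬p1 → ¬p1) → (p1 → p2))=T] refutes=False
  v=010: Γ:[] Δ:[((¬p1 → ¬p1) → (p1 → p2))=F] refutes=True  ← countermodel

Result: NO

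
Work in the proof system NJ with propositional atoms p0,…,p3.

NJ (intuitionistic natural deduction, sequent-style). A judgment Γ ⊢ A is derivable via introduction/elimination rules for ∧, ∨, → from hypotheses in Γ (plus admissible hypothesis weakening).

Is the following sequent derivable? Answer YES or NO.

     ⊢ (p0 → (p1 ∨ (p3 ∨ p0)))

Proof tree:
[→I]  ⊢ (p0 → (p1 ∨ (p3 ∨ p0)))
  [∨I₂] p0 ⊢ (p1 ∨ (p3 ∨ p0))
    [∨I₂] p0 ⊢ (p3 ∨ p0)
      [Ax] p0 ⊢ p0

Result: YES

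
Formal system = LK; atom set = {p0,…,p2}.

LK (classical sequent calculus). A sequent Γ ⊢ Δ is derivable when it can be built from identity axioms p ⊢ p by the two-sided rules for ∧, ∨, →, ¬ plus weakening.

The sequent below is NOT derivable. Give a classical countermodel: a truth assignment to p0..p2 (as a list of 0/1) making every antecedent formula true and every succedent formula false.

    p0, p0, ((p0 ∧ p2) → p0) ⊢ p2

Search for a countermodel by truth-table:
  v=000: Γ:[p0=F, p0=F, ((p0 ∧ p2) → p0)=T] Δ:[p2=F] refutes=False
  v=001: Γ:[p0=F, p0=F, ((p0 ∧ p2) → p0)=T] Δ:[p2=T] refutes=False
  v=010: Γ:[p0=F, p0=F, ((p0 ∧ p2) → p0)=T] Δ:[p2=F] refutes=False
  v=011: Γ:[p0=F, p0=F, ((p0 ∧ p2) → p0)=T] Δ:[p2=T] refutes=False
  v=100: Γ:[p0=T, p0=T, ((p0 ∧ p2) → p0)=T] Δ:[p2=F] refutes=True  ← countermodel

Result: [1, 0, 0]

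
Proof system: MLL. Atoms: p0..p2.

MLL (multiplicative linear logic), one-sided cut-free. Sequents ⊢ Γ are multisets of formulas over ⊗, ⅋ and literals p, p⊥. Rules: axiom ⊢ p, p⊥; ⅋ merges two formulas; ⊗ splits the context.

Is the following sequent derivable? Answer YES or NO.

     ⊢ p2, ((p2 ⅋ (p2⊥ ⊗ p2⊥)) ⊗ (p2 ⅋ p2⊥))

Proof tree:
[⊗]  ⊢ p2, ((p2 ⅋ (p2⊥ ⊗ p2⊥)) ⊗ (p2 ⅋ p2⊥))
  [⅋]  ⊢ p2, (p2 ⅋ (p2⊥ ⊗ p2⊥))
    [⊗]  ⊢ p2, p2, (p2⊥ ⊗ p2⊥)
      [Ax]  ⊢ p2, p2⊥
      [Ax]  ⊢ p2, p2⊥
  [⅋]  ⊢ (p2 ⅋ p2⊥)
    [Ax]  ⊢ p2, p2⊥

Result: YES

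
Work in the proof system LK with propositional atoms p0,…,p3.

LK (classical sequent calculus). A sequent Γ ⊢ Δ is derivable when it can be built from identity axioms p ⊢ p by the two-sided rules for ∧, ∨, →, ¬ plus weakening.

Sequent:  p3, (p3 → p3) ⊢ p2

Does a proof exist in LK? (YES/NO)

Truth-table refutation:
  v=0000: Γ:[p3=F, (p3 → p3)=T] Δ:[p2=F] refutes=False
  v=0001: Γ:[p3=T, (p3 → p3)=T] Δ:[p2=F] refutes=True  ← countermodel

Result: NO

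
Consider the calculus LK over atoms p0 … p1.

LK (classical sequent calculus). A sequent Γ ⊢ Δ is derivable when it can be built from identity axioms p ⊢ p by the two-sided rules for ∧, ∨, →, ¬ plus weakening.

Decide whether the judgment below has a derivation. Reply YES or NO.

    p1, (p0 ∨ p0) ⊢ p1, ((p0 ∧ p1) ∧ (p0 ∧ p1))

Derivation (root first):
[∨L] p1, (p0 ∨ p0) ⊢ p1, ((p0 ∧ p1) ∧ (p0 ∧ p1))
  [∧R] p1, p0 ⊢ p1, ((p0 ∧ p1) ∧ (p0 ∧ p1))
    [∧R] p1, p0 ⊢ p1, (p0 ∧ p1)
      [Ax] p0 ⊢ p0
      [WR] p1 ⊢ p1, p1
        [Ax] p1 ⊢ p1
    [∧R] p1, p0 ⊢ p1, (p0 ∧ p1)
      [Ax] p0 ⊢ p0
      [WR] p1 ⊢ p1, p1
        [Ax] p1 ⊢ p1
  [∧R] p1, p0 ⊢ p1, ((p0 ∧ p1) ∧ (p0 ∧ p1))
    [∧R] p1, p0 ⊢ p1, (p0 ∧ p1)
      [Ax] p0 ⊢ p0
      [WR] p1 ⊢ p1, p1
        [Ax] p1 ⊢ p1
    [∧R] p1, p0 ⊢ p1, (p0 ∧ p1)
      [Ax] p0 ⊢ p0
      [WR] p1 ⊢ p1, p1
        [Ax] p1 ⊢ p1

Result: YES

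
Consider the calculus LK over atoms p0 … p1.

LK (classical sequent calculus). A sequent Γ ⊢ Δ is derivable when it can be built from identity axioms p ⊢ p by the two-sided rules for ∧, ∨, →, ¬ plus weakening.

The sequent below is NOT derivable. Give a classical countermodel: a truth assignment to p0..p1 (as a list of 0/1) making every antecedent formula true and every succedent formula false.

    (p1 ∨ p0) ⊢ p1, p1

Enumerate valuations to refute Γ ⊢ Δ:
  v=00: Γ:[(p1 ∨ p0)=F] Δ:[p1=F, p1=F] refutes=False
  v=01: Γ:[(p1 ∨ p0)=T] Δ:[p1=T, p1=T] refutes=False
  v=10: Γ:[(p1 ∨ p0)=T] Δ:[p1=F, p1=F] refutes=True  ← countermodel

Result: [1, 0]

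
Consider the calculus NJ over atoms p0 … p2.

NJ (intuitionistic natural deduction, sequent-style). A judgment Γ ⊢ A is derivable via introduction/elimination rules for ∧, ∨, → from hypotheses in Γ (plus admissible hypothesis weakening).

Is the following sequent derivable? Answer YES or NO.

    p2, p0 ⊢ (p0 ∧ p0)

Proof tree:
[∧I] p2, p0 ⊢ (p0 ∧ p0)
  [Wk] p0, p2 ⊢ p0
    [Ax] p0 ⊢ p0
  [Ax] p0 ⊢ p0

Result: YES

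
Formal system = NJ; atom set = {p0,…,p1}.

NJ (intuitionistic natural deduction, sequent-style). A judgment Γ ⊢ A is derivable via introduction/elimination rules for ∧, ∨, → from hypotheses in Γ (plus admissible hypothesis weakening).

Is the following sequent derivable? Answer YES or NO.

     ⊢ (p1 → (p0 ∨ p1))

Proof tree:
[→I]  ⊢ (p1 → (p0 ∨ p1))
  [∨I₂] p1 ⊢ (p0 ∨ p1)
    [Ax] p1 ⊢ p1

Result: YES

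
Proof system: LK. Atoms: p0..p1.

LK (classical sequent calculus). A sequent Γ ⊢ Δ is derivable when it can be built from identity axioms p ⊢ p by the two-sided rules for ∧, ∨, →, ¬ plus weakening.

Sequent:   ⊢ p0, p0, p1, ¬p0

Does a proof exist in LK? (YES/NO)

Derivation (root first):
[¬R]  ⊢ p0, p0, p1, ¬p0
  [WR] p0 ⊢ p0, p0, p1
    [WR] p0 ⊢ p0, p0
      [Ax] p0 ⊢ p0

Result: YES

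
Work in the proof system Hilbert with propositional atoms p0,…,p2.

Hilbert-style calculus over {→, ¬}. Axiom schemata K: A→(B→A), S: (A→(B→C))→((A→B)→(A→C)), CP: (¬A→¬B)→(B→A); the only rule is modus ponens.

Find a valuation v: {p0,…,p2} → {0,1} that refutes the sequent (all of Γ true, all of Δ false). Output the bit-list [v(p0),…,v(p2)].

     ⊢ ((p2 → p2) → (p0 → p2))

Enumerate valuations to refute Γ ⊢ Δ:
  v=000: Γ:[] Δ:[((p2 → p2) → (p0 → p2))=T] refutes=False
  v=001: Γ:[] Δ:[((p2 → p2) → (p0 → p2))=T] refutes=False
  v=010: Γ:[] Δ:[((p2 → p2) → (p0 → p2))=T] refutes=False
  v=011: Γ:[] Δ:[((p2 → p2) → (p0 → p2))=T] refutes=False
  v=100: Γ:[] Δ:[((p2 → p2) → (p0 → p2))=F] refutes=True  ← countermodel

Result: [1, 0, 0]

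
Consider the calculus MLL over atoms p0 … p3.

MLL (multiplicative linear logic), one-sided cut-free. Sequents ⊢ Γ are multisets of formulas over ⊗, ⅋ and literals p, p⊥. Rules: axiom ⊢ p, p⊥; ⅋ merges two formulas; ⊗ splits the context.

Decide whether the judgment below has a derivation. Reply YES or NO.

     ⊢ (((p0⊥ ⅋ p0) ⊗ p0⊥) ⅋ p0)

Derivation (root first):
[⅋]  ⊢ (((p0⊥ ⅋ p0) ⊗ p0⊥) ⅋ p0)
  [⊗]  ⊢ p0, ((p0⊥ ⅋ p0) ⊗ p0⊥)
    [⅋]  ⊢ (p0⊥ ⅋ p0)
      [Ax]  ⊢ p0, p0⊥
    [Ax]  ⊢ p0, p0⊥

Result: YES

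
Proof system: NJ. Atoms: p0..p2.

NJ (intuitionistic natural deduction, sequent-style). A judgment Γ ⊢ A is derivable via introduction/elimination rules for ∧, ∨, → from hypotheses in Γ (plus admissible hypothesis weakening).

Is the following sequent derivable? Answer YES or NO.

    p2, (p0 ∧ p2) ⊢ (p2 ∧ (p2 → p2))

Derivation (root first):
[∧I] p2, (p0 ∧ p2) ⊢ (p2 ∧ (p2 → p2))
  [Wk] p2, (p0 ∧ p2) ⊢ p2
    [Ax] p2 ⊢ p2
  [→I] p2 ⊢ (p2 → p2)
    [Wk] p2, p2 ⊢ p2
      [Ax] p2 ⊢ p2

Result: YES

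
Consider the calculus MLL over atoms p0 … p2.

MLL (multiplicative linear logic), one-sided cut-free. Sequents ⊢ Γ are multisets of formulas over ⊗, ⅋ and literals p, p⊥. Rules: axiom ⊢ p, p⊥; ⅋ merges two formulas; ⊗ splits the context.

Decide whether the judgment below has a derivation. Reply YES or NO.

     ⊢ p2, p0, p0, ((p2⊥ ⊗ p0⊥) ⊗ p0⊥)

Derivation (root first):
[⊗]  ⊢ p2, p0, p0, ((p2⊥ ⊗ p0⊥) ⊗ p0⊥)
  [⊗]  ⊢ p2, p0, (p2⊥ ⊗ p0⊥)
    [Ax]  ⊢ p2, p2⊥
    [Ax]  ⊢ p0, p0⊥
  [Ax]  ⊢ p0, p0⊥

Result: YES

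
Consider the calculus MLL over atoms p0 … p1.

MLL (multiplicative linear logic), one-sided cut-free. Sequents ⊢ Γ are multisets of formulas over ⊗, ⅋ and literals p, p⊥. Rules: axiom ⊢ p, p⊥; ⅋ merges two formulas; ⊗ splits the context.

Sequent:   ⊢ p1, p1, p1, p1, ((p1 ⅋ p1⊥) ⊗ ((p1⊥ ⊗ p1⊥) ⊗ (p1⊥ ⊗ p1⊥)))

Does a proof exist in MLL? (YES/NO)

Derivation (root first):
[⊗]  ⊢ p1, p1, p1, p1, ((p1 ⅋ p1⊥) ⊗ ((p1⊥ ⊗ p1⊥) ⊗ (p1⊥ ⊗ p1⊥)))
  [⅋]  ⊢ (p1 ⅋ p1⊥)
    [Ax]  ⊢ p1, p1⊥
  [⊗]  ⊢ p1, p1, p1, p1, ((p1⊥ ⊗ p1⊥) ⊗ (p1⊥ ⊗ p1⊥))
    [⊗]  ⊢ p1, p1, (p1⊥ ⊗ p1⊥)
      [Ax]  ⊢ p1, p1⊥
      [Ax]  ⊢ p1, p1⊥
    [⊗]  ⊢ p1, p1, (p1⊥ ⊗ p1⊥)
      [Ax]  ⊢ p1, p1⊥
      [Ax]  ⊢ p1, p1⊥

Result: YES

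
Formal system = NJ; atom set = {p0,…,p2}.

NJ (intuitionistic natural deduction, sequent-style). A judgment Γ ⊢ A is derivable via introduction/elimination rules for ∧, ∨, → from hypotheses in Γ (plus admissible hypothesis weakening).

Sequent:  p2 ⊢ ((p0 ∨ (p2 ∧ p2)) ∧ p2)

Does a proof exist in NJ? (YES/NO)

Derivation trace:
[∧I] p2 ⊢ ((p0 ∨ (p2 ∧ p2)) ∧ p2)
  [∨I₂] p2 ⊢ (p0 ∨ (p2 ∧ p2))
    [∧I] p2 ⊢ (p2 ∧ p2)
      [Ax] p2 ⊢ p2
      [Ax] p2 ⊢ p2
  [Ax] p2 ⊢ p2

Result: YES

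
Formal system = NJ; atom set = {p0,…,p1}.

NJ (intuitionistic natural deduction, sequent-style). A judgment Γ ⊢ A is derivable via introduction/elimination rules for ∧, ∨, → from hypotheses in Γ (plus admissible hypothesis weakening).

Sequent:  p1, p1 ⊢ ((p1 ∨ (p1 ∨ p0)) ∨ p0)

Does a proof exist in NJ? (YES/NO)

Proof tree:
[∨I₁] p1, p1 ⊢ ((p1 ∨ (p1 ∨ p0)) ∨ p0)
  [∨I₂] p1, p1 ⊢ (p1 ∨ (p1 ∨ p0))
    [∨I₁] p1, p1 ⊢ (p1 ∨ p0)
      [Wk] p1, p1 ⊢ p1
        [Ax] p1 ⊢ p1

Result: YES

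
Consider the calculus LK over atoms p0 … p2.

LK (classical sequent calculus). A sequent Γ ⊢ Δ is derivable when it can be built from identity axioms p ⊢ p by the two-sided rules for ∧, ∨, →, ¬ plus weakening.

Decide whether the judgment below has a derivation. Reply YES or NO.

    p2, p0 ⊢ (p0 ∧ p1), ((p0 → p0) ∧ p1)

Truth-table refutation:
  v=000: Γ:[p2=F, p0=F] Δ:[(p0 ∧ p1)=F, ((p0 → p0) ∧ p1)=F] refutes=False
  v=001: Γ:[p2=T, p0=F] Δ:[(p0 ∧ p1)=F, ((p0 → p0) ∧ p1)=F] refutes=False
  v=010: Γ:[p2=F, p0=F] Δ:[(p0 ∧ p1)=F, ((p0 → p0) ∧ p1)=T] refutes=False
  v=011: Γ:[p2=T, p0=F] Δ:[(p0 ∧ p1)=F, ((p0 → p0) ∧ p1)=T] refutes=False
  v=100: Γ:[p2=F, p0=T] Δ:[(p0 ∧ p1)=F, ((p0 → p0) ∧ p1)=F] refutes=False
  v=101: Γ:[p2=T, p0=T] Δ:[(p0 ∧ p1)=F, ((p0 → p0) ∧ p1)=F] refutes=True  ← countermodel

Result: NO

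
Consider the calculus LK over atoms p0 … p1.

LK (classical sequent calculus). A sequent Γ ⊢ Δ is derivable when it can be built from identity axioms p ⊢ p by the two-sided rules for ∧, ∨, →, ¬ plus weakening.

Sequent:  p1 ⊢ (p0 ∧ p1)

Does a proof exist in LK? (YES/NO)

Search for a countermodel by truth-table:
  v=00: Γ:[p1=F] Δ:[(p0 ∧ p1)=F] refutes=False
  v=01: Γ:[p1=T] Δ:[(p0 ∧ p1)=F] refutes=True  ← countermodel

Result: NO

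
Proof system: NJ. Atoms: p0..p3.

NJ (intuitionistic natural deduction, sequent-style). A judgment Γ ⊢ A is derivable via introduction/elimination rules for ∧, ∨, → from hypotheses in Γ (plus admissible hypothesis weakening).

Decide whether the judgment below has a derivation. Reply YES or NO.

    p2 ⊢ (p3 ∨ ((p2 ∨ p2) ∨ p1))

Proof tree:
[∨I₂] p2 ⊢ (p3 ∨ ((p2 ∨ p2) ∨ p1))
  [∨I₁] p2 ⊢ ((p2 ∨ p2) ∨ p1)
    [∨I₁] p2 ⊢ (p2 ∨ p2)
      [Ax] p2 ⊢ p2

Result: YES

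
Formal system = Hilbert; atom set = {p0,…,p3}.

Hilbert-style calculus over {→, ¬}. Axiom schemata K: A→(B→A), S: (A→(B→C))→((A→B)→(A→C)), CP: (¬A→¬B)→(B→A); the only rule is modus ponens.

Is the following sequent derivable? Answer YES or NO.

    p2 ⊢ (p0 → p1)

Search for a countermodel by truth-table:
  v=0000: Γ:[p2=F] Δ:[(p0 → p1)=T] refutes=False
  v=0001: Γ:[p2=F] Δ:[(p0 → p1)=T] refutes=False
  v=0010: Γ:[p2=T] Δ:[(p0 → p1)=T] refutes=False
  v=0011: Γ:[p2=T] Δ:[(p0 → p1)=T] refutes=False
  v=0100: Γ:[p2=F] Δ:[(p0 → p1)=T] refutes=False
  v=0101: Γ:[p2=F] Δ:[(p0 → p1)=T] refutes=False
  v=0110: Γ:[p2=T] Δ:[(p0 → p1)=T] refutes=False
  v=0111: Γ:[p2=T] Δ:[(p0 → p1)=T] refutes=False
  v=1000: Γ:[p2=F] Δ:[(p0 → p1)=F] refutes=False
  v=1001: Γ:[p2=F] Δ:[(p0 → p1)=F] refutes=False
  v=1010: Γ:[p2=T] Δ:[(p0 → p1)=F] refutes=True  ← countermodel

Result: NO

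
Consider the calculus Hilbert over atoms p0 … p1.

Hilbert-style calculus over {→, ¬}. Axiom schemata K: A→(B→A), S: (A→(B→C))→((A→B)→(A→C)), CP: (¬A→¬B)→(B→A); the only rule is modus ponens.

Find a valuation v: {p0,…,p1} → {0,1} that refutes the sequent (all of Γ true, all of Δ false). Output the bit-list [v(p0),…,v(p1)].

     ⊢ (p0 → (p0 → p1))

Truth-table refutation:
  v=00: Γ:[] Δ:[(p0 → (p0 → p1))=T] refutes=False
  v=01: Γ:[] Δ:[(p0 → (p0 → p1))=T] refutes=False
  v=10: Γ:[] Δ:[(p0 → (p0 → p1))=F] refutes=True  ← countermodel

Result: [1, 0]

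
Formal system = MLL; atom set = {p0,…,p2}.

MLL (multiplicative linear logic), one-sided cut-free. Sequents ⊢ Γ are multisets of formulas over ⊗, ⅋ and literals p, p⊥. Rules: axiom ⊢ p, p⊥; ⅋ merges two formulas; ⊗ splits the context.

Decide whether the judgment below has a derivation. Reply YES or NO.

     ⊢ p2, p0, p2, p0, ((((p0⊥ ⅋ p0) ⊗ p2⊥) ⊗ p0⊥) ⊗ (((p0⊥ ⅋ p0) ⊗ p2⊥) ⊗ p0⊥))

Proof tree:
[⊗]  ⊢ p2, p0, p2, p0, ((((p0⊥ ⅋ p0) ⊗ p2⊥) ⊗ p0⊥) ⊗ (((p0⊥ ⅋ p0) ⊗ p2⊥) ⊗ p0⊥))
  [⊗]  ⊢ p2, p0, (((p0⊥ ⅋ p0) ⊗ p2⊥) ⊗ p0⊥)
    [⊗]  ⊢ p2, ((p0⊥ ⅋ p0) ⊗ p2⊥)
      [⅋]  ⊢ (p0⊥ ⅋ p0)
        [Ax]  ⊢ p0, p0⊥
      [Ax]  ⊢ p2, p2⊥
    [Ax]  ⊢ p0, p0⊥
  [⊗]  ⊢ p2, p0, (((p0⊥ ⅋ p0) ⊗ p2⊥) ⊗ p0⊥)
    [⊗]  ⊢ p2, ((p0⊥ ⅋ p0) ⊗ p2⊥)
      [⅋]  ⊢ (p0⊥ ⅋ p0)
        [Ax]  ⊢ p0, p0⊥
      [Ax]  ⊢ p2, p2⊥
    [Ax]  ⊢ p0, p0⊥

Result: YES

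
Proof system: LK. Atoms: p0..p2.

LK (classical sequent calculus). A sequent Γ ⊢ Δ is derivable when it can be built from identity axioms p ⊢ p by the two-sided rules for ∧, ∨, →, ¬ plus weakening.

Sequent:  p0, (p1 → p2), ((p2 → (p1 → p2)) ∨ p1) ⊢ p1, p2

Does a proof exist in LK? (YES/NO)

Truth-table refutation:
  v=000: Γ:[p0=F, (p1 → p2)=T, ((p2 → (p1 → p2)) ∨ p1)=T] Δ:[p1=F, p2=F] refutes=False
  v=001: Γ:[p0=F, (p1 → p2)=T, ((p2 → (p1 → p2)) ∨ p1)=T] Δ:[p1=F, p2=T] refutes=False
  v=010: Γ:[p0=F, (p1 → p2)=F, ((p2 → (p1 → p2)) ∨ p1)=T] Δ:[p1=T, p2=F] refutes=False
  v=011: Γ:[p0=F, (p1 → p2)=T, ((p2 → (p1 → p2)) ∨ p1)=T] Δ:[p1=T, p2=T] refutes=False
  v=100: Γ:[p0=T, (p1 → p2)=T, ((p2 → (p1 → p2)) ∨ p1)=T] Δ:[p1=F, p2=F] refutes=True  ← countermodel

Result: NO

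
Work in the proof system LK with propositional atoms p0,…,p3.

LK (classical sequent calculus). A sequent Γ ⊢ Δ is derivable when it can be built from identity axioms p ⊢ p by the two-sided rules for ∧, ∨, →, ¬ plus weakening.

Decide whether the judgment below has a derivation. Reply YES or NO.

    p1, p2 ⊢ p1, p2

Derivation (root first):
[WR] p1, p2 ⊢ p1, p2
  [WL] p1, p2 ⊢ p1
    [Ax] p1 ⊢ p1

Result: YES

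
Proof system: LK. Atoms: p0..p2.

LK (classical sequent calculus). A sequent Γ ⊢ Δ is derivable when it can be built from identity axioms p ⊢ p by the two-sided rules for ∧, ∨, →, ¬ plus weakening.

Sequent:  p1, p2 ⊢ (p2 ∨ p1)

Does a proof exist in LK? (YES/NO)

Proof tree:
[∨R] p1, p2 ⊢ (p2 ∨ p1)
  [WL] p1, p2 ⊢ p1, p2
    [WR] p1 ⊢ p1, p2
      [Ax] p1 ⊢ p1

Result: YES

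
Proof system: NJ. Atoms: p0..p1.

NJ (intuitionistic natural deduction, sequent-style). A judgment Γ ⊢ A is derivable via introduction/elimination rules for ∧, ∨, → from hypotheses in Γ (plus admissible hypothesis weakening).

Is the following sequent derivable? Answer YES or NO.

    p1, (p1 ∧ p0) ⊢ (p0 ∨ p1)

Proof tree:
[Wk] p1, (p1 ∧ p0) ⊢ (p0 ∨ p1)
  [∨I₂] p1 ⊢ (p0 ∨ p1)
    [Ax] p1 ⊢ p1

Result: YES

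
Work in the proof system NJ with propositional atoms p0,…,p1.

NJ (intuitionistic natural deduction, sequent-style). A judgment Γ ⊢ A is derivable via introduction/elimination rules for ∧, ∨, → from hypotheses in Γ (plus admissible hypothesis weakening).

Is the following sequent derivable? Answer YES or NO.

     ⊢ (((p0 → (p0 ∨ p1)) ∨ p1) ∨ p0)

Derivation trace:
[∨I₁]  ⊢ (((p0 → (p0 ∨ p1)) ∨ p1) ∨ p0)
  [∨I₁]  ⊢ ((p0 → (p0 ∨ p1)) ∨ p1)
    [→I]  ⊢ (p0 → (p0 ∨ p1))
      [∨I₁] p0 ⊢ (p0 ∨ p1)
        [Ax] p0 ⊢ p0

Result: YES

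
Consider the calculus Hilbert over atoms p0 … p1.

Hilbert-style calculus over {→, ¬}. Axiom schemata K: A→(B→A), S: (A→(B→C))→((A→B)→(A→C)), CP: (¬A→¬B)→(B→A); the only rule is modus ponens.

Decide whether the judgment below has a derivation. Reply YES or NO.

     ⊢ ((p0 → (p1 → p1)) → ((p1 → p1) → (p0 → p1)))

Enumerate valuations to refute Γ ⊢ Δ:
  v=00: Γ:[] Δ:[((p0 → (p1 → p1)) → ((p1 → p1) → (p0 → p1)))=T] refutes=False
  v=01: Γ:[] Δ:[((p0 → (p1 → p1)) → ((p1 → p1) → (p0 → p1)))=T] refutes=False
  v=10: Γ:[] Δ:[((p0 → (p1 → p1)) → ((p1 → p1) → (p0 → p1)))=F] refutes=True  ← countermodel

Result: NO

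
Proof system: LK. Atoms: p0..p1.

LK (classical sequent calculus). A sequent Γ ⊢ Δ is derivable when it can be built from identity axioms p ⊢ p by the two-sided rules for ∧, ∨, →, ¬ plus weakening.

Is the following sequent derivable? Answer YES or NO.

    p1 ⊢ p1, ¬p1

Derivation trace:
[¬R] p1 ⊢ p1, ¬p1
  [WL] p1, p1 ⊢ p1
    [Ax] p1 ⊢ p1

Result: YES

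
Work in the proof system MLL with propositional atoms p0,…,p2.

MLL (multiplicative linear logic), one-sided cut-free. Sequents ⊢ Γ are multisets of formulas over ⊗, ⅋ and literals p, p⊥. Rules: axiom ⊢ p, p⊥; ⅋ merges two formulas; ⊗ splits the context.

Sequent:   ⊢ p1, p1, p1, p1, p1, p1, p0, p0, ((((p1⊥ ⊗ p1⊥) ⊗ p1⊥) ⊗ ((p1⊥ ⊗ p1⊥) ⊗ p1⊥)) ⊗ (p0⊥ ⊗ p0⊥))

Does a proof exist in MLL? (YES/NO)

Proof tree:
[⊗]  ⊢ p1, p1, p1, p1, p1, p1, p0, p0, ((((p1⊥ ⊗ p1⊥) ⊗ p1⊥) ⊗ ((p1⊥ ⊗ p1⊥) ⊗ p1⊥)) ⊗ (p0⊥ ⊗ p0⊥))
  [⊗]  ⊢ p1, p1, p1, p1, p1, p1, (((p1⊥ ⊗ p1⊥) ⊗ p1⊥) ⊗ ((p1⊥ ⊗ p1⊥) ⊗ p1⊥))
    [⊗]  ⊢ p1, p1, p1, ((p1⊥ ⊗ p1⊥) ⊗ p1⊥)
      [⊗]  ⊢ p1, p1, (p1⊥ ⊗ p1⊥)
        [Ax]  ⊢ p1, p1⊥
        [Ax]  ⊢ p1, p1⊥
      [Ax]  ⊢ p1, p1⊥
    [⊗]  ⊢ p1, p1, p1, ((p1⊥ ⊗ p1⊥) ⊗ p1⊥)
      [⊗]  ⊢ p1, p1, (p1⊥ ⊗ p1⊥)
        [Ax]  ⊢ p1, p1⊥
        [Ax]  ⊢ p1, p1⊥
      [Ax]  ⊢ p1, p1⊥
  [⊗]  ⊢ p0, p0, (p0⊥ ⊗ p0⊥)
    [Ax]  ⊢ p0, p0⊥
    [Ax]  ⊢ p0, p0⊥

Result: YES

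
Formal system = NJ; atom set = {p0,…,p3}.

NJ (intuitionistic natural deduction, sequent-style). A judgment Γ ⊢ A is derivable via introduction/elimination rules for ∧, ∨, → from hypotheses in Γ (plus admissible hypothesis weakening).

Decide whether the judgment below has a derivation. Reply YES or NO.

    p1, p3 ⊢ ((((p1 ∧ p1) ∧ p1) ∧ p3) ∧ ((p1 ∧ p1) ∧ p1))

Derivation trace:
[∧I] p1, p3 ⊢ ((((p1 ∧ p1) ∧ p1) ∧ p3) ∧ ((p1 ∧ p1) ∧ p1))
  [∧I] p1, p3 ⊢ (((p1 ∧ p1) ∧ p1) ∧ p3)
    [∧I] p1 ⊢ ((p1 ∧ p1) ∧ p1)
      [∧I] p1 ⊢ (p1 ∧ p1)
        [Ax] p1 ⊢ p1
        [Ax] p1 ⊢ p1
      [Ax] p1 ⊢ p1
    [Ax] p3 ⊢ p3
  [∧I] p1 ⊢ ((p1 ∧ p1) ∧ p1)
    [∧I] p1 ⊢ (p1 ∧ p1)
      [Ax] p1 ⊢ p1
      [Ax] p1 ⊢ p1
    [Ax] p1 ⊢ p1

Result: YES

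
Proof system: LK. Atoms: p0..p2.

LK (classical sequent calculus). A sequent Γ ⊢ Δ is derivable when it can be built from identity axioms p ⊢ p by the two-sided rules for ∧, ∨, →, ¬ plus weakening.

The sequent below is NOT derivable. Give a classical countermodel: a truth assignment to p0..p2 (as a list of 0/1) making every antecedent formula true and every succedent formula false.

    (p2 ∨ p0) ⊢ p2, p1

Truth-table refutation:
  v=000: Γ:[(p2 ∨ p0)=F] Δ:[p2=F, p1=F] refutes=False
  v=001: Γ:[(p2 ∨ p0)=T] Δ:[p2=T, p1=F] refutes=False
  v=010: Γ:[(p2 ∨ p0)=F] Δ:[p2=F, p1=T] refutes=False
  v=011: Γ:[(p2 ∨ p0)=T] Δ:[p2=T, p1=T] refutes=False
  v=100: Γ:[(p2 ∨ p0)=T] Δ:[p2=F, p1=F] refutes=True  ← countermodel

Result: [1, 0, 0]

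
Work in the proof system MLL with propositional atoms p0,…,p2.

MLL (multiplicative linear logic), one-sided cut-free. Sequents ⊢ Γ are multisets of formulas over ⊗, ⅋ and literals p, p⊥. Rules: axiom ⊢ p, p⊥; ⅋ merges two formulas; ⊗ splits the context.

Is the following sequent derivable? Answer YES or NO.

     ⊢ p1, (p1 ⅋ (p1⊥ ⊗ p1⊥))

Proof tree:
[⅋]  ⊢ p1, (p1 ⅋ (p1⊥ ⊗ p1⊥))
  [⊗]  ⊢ p1, p1, (p1⊥ ⊗ p1⊥)
    [Ax]  ⊢ p1, p1⊥
    [Ax]  ⊢ p1, p1⊥

Result: YES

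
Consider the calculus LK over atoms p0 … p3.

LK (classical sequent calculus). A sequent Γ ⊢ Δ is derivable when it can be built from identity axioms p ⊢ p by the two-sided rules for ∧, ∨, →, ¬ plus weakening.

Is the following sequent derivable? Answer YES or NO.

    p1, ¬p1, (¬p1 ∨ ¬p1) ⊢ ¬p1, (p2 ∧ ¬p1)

Derivation (root first):
[∧R] p1, ¬p1, (¬p1 ∨ ¬p1) ⊢ ¬p1, (p2 ∧ ¬p1)
  [WR] ¬p1 ⊢ ¬p1, p2
    [¬R] ¬p1 ⊢ ¬p1
      [¬L] p1, ¬p1 ⊢ 
        [Ax] p1 ⊢ p1
  [∨L] p1, (¬p1 ∨ ¬p1) ⊢ ¬p1
    [¬R] ¬p1 ⊢ ¬p1
      [¬L] p1, ¬p1 ⊢ 
        [Ax] p1 ⊢ p1
    [¬L] p1, ¬p1 ⊢ 
      [Ax] p1 ⊢ p1

Result: YES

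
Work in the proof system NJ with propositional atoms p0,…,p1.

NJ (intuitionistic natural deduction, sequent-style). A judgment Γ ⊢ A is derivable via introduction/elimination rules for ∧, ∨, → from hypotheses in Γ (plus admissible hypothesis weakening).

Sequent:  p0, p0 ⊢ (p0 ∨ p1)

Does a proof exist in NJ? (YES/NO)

Proof tree:
[∨I₁] p0, p0 ⊢ (p0 ∨ p1)
  [Wk] p0, p0 ⊢ p0
    [Ax] p0 ⊢ p0

Result: YES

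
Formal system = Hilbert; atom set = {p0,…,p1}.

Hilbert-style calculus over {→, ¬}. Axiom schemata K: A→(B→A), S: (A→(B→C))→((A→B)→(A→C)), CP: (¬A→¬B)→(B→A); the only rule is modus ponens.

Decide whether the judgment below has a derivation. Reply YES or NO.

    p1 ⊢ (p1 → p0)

Truth-table refutation:
  v=00: Γ:[p1=F] Δ:[(p1 → p0)=T] refutes=False
  v=01: Γ:[p1=T] Δ:[(p1 → p0)=F] refutes=True  ← countermodel

Result: NO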